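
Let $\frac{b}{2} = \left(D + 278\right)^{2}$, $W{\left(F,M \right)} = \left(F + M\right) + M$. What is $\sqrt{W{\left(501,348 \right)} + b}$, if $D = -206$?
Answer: $3 \sqrt{1285} \approx 107.54$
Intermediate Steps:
$W{\left(F,M \right)} = F + 2 M$
$b = 10368$ ($b = 2 \left(-206 + 278\right)^{2} = 2 \cdot 72^{2} = 2 \cdot 5184 = 10368$)
$\sqrt{W{\left(501,348 \right)} + b} = \sqrt{\left(501 + 2 \cdot 348\right) + 10368} = \sqrt{\left(501 + 696\right) + 10368} = \sqrt{1197 + 10368} = \sqrt{11565} = 3 \sqrt{1285}$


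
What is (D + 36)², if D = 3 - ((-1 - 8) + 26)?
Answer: 484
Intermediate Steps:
D = -14 (D = 3 - (-9 + 26) = 3 - 1*17 = 3 - 17 = -14)
(D + 36)² = (-14 + 36)² = 22² = 484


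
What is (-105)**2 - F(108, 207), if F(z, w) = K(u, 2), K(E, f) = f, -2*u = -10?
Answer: 11023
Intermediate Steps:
u = 5 (u = -1/2*(-10) = 5)
F(z, w) = 2
(-105)**2 - F(108, 207) = (-105)**2 - 1*2 = 11025 - 2 = 11023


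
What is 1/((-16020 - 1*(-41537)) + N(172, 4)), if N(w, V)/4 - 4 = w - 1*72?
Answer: 1/25933 ≈ 3.8561e-5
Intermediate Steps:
N(w, V) = -272 + 4*w (N(w, V) = 16 + 4*(w - 1*72) = 16 + 4*(w - 72) = 16 + 4*(-72 + w) = 16 + (-288 + 4*w) = -272 + 4*w)
1/((-16020 - 1*(-41537)) + N(172, 4)) = 1/((-16020 - 1*(-41537)) + (-272 + 4*172)) = 1/((-16020 + 41537) + (-272 + 688)) = 1/(25517 + 416) = 1/25933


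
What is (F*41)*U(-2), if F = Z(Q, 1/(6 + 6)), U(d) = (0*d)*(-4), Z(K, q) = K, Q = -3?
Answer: 0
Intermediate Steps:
U(d) = 0 (U(d) = 0*(-4) = 0)
F = -3
(F*41)*U(-2) = -3*41*0 = -123*0 = 0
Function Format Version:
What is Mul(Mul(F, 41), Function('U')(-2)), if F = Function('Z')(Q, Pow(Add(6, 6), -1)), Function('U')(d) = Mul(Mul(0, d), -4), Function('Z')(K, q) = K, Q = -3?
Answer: 0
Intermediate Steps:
Function('U')(d) = 0 (Function('U')(d) = Mul(0, -4) = 0)
F = -3
Mul(Mul(F, 41), Function('U')(-2)) = Mul(Mul(-3, 41), 0) = Mul(-123, 0) = 0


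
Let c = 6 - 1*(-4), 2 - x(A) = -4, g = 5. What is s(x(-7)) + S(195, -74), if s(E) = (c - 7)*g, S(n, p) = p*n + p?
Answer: -14489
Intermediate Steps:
x(A) = 6 (x(A) = 2 - 1*(-4) = 2 + 4 = 6)
S(n, p) = p + n*p (S(n, p) = n*p + p = p + n*p)
c = 10 (c = 6 + 4 = 10)
s(E) = 15 (s(E) = (10 - 7)*5 = 3*5 = 15)
s(x(-7)) + S(195, -74) = 15 - 74*(1 + 195) = 15 - 74*196 = 15 - 14504 = -14489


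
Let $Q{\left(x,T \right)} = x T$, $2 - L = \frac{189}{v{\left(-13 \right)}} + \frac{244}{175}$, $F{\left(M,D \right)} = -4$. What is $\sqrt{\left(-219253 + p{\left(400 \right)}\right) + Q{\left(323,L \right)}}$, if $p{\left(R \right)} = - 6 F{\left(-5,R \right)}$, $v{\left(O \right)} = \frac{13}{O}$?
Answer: $\frac{2 i \sqrt{48383321}}{35} \approx 397.48 i$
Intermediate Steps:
$L = \frac{33181}{175}$ ($L = 2 - \left(\frac{189}{13 \frac{1}{-13}} + \frac{244}{175}\right) = 2 - \left(\frac{189}{13 \left(- \frac{1}{13}\right)} + 244 \cdot \frac{1}{175}\right) = 2 - \left(\frac{189}{-1} + \frac{244}{175}\right) = 2 - \left(189 \left(-1\right) + \frac{244}{175}\right) = 2 - \left(-189 + \frac{244}{175}\right) = 2 - - \frac{32831}{175} = 2 + \frac{32831}{175} = \frac{33181}{175} \approx 189.61$)
$p{\left(R \right)} = 24$ ($p{\left(R \right)} = \left(-6\right) \left(-4\right) = 24$)
$Q{\left(x,T \right)} = T x$
$\sqrt{\left(-219253 + p{\left(400 \right)}\right) + Q{\left(323,L \right)}} = \sqrt{\left(-219253 + 24\right) + \frac{33181}{175} \cdot 323} = \sqrt{-219229 + \frac{10717463}{175}} = \sqrt{- \frac{27647612}{175}} = \frac{2 i \sqrt{48383321}}{35}$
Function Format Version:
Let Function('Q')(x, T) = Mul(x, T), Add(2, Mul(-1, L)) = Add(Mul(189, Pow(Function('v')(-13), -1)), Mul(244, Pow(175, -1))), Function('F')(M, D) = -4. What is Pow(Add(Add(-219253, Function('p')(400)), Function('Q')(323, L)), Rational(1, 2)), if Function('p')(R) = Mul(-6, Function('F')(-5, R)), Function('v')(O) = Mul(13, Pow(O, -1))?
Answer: Mul(Rational(2, 35), I, Pow(48383321, Rational(1, 2))) ≈ Mul(397.48, I)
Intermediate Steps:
L = Rational(33181, 175) (L = Add(2, Mul(-1, Add(Mul(189, Pow(Mul(13, Pow(-13, -1)), -1)), Mul(244, Pow(175, -1))))) = Add(2, Mul(-1, Add(Mul(189, Pow(Mul(13, Rational(-1, 13)), -1)), Mul(244, Rational(1, 175))))) = Add(2, Mul(-1, Add(Mul(189, Pow(-1, -1)), Rational(244, 175)))) = Add(2, Mul(-1, Add(Mul(189, -1), Rational(244, 175)))) = Add(2, Mul(-1, Add(-189, Rational(244, 175)))) = Add(2, Mul(-1, Rational(-32831, 175))) = Add(2, Rational(32831, 175)) = Rational(33181, 175) ≈ 189.61)
Function('p')(R) = 24 (Function('p')(R) = Mul(-6, -4) = 24)
Function('Q')(x, T) = Mul(T, x)
Pow(Add(Add(-219253, Function('p')(400)), Function('Q')(323, L)), Rational(1, 2)) = Pow(Add(Add(-219253, 24), Mul(Rational(33181, 175), 323)), Rational(1, 2)) = Pow(Add(-219229, Rational(10717463, 175)), Rational(1, 2)) = Pow(Rational(-27647612, 175), Rational(1, 2)) = Mul(Rational(2, 35), I, Pow(48383321, Rational(1, 2)))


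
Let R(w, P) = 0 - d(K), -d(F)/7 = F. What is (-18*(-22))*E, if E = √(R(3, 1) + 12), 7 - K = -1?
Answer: 792*√17 ≈ 3265.5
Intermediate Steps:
K = 8 (K = 7 - 1*(-1) = 7 + 1 = 8)
d(F) = -7*F
R(w, P) = 56 (R(w, P) = 0 - (-7)*8 = 0 - 1*(-56) = 0 + 56 = 56)
E = 2*√17 (E = √(56 + 12) = √68 = 2*√17 ≈ 8.2462)
(-18*(-22))*E = (-18*(-22))*(2*√17) = 396*(2*√17) = 792*√17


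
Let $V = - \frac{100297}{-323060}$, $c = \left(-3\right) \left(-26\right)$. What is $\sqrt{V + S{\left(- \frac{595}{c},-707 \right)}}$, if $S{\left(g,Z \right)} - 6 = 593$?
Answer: $\frac{\sqrt{15637173086305}}{161530} \approx 24.481$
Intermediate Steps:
$c = 78$
$S{\left(g,Z \right)} = 599$ ($S{\left(g,Z \right)} = 6 + 593 = 599$)
$V = \frac{100297}{323060}$ ($V = \left(-100297\right) \left(- \frac{1}{323060}\right) = \frac{100297}{323060} \approx 0.31046$)
$\sqrt{V + S{\left(- \frac{595}{c},-707 \right)}} = \sqrt{\frac{100297}{323060} + 599} = \sqrt{\frac{193613237}{323060}} = \frac{\sqrt{15637173086305}}{161530}$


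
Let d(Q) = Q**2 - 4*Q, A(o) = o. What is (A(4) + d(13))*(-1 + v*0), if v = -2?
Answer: -121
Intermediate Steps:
(A(4) + d(13))*(-1 + v*0) = (4 + 13*(-4 + 13))*(-1 - 2*0) = (4 + 13*9)*(-1 + 0) = (4 + 117)*(-1) = 121*(-1) = -121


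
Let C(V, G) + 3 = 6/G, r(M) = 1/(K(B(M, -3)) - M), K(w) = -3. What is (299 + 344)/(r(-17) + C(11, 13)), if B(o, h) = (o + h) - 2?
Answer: -117026/449 ≈ -260.64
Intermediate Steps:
B(o, h) = -2 + h + o (B(o, h) = (h + o) - 2 = -2 + h + o)
r(M) = 1/(-3 - M)
C(V, G) = -3 + 6/G
(299 + 344)/(r(-17) + C(11, 13)) = (299 + 344)/(-1/(3 - 17) + (-3 + 6/13)) = 643/(-1/(-14) + (-3 + 6*(1/13))) = 643/(-1*(-1/14) + (-3 + 6/13)) = 643/(1/14 - 33/13) = 643/(-449/182) = 643*(-182/449) = -117026/449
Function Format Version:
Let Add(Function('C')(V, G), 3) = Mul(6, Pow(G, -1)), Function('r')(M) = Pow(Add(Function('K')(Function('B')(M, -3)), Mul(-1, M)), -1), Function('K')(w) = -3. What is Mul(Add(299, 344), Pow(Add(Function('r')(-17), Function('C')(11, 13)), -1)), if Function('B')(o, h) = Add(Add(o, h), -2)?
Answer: Rational(-117026, 449) ≈ -260.64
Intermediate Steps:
Function('B')(o, h) = Add(-2, h, o) (Function('B')(o, h) = Add(Add(h, o), -2) = Add(-2, h, o))
Function('r')(M) = Pow(Add(-3, Mul(-1, M)), -1)
Function('C')(V, G) = Add(-3, Mul(6, Pow(G, -1)))
Mul(Add(299, 344), Pow(Add(Function('r')(-17), Function('C')(11, 13)), -1)) = Mul(Add(299, 344), Pow(Add(Mul(-1, Pow(Add(3, -17), -1)), Add(-3, Mul(6, Pow(13, -1)))), -1)) = Mul(643, Pow(Add(Mul(-1, Pow(-14, -1)), Add(-3, Mul(6, Rational(1, 13)))), -1)) = Mul(643, Pow(Add(Mul(-1, Rational(-1, 14)), Add(-3, Rational(6, 13))), -1)) = Mul(643, Pow(Add(Rational(1, 14), Rational(-33, 13)), -1)) = Mul(643, Pow(Rational(-449, 182), -1)) = Mul(643, Rational(-182, 449)) = Rational(-117026, 449)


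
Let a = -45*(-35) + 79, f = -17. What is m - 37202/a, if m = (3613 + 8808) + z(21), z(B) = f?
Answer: 10239507/827 ≈ 12382.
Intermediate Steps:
z(B) = -17
a = 1654 (a = 1575 + 79 = 1654)
m = 12404 (m = (3613 + 8808) - 17 = 12421 - 17 = 12404)
m - 37202/a = 12404 - 37202/1654 = 12404 - 1*18601/827 = 12404 - 18601/827 = 10239507/827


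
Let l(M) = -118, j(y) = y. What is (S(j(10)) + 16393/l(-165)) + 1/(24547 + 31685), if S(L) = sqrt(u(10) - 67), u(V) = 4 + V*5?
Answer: -460905529/3317688 + I*sqrt(13) ≈ -138.92 + 3.6056*I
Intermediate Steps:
u(V) = 4 + 5*V
S(L) = I*sqrt(13) (S(L) = sqrt((4 + 5*10) - 67) = sqrt((4 + 50) - 67) = sqrt(54 - 67) = sqrt(-13) = I*sqrt(13))
(S(j(10)) + 16393/l(-165)) + 1/(24547 + 31685) = (I*sqrt(13) + 16393/(-118)) + 1/(24547 + 31685) = (I*sqrt(13) + 16393*(-1/118)) + 1/56232 = (I*sqrt(13) - 16393/118) + 1/56232 = (-16393/118 + I*sqrt(13)) + 1/56232 = -460905529/3317688 + I*sqrt(13)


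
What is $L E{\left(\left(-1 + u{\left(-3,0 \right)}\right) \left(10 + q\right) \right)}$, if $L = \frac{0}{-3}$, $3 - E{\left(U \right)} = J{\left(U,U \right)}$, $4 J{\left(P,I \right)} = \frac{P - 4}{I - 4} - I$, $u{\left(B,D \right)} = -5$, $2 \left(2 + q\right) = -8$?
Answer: $0$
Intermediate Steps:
$q = -6$ ($q = -2 + \frac{1}{2} \left(-8\right) = -2 - 4 = -6$)
$J{\left(P,I \right)} = - \frac{I}{4} + \frac{-4 + P}{4 \left(-4 + I\right)}$ ($J{\left(P,I \right)} = \frac{\frac{P - 4}{I - 4} - I}{4} = \frac{\frac{-4 + P}{-4 + I} - I}{4} = \frac{- I + \frac{-4 + P}{-4 + I}}{4} = - \frac{I}{4} + \frac{-4 + P}{4 \left(-4 + I\right)}$)
$E{\left(U \right)} = 3 - \frac{-4 - U^{2} + 5 U}{4 \left(-4 + U\right)}$ ($E{\left(U \right)} = 3 - \frac{-4 + U - U^{2} + 4 U}{4 \left(-4 + U\right)} = 3 - \frac{-4 - U^{2} + 5 U}{4 \left(-4 + U\right)}$)
$L = 0$ ($L = 0 \left(- \frac{1}{3}\right) = 0$)
$L E{\left(\left(-1 + u{\left(-3,0 \right)}\right) \left(10 + q\right) \right)} = 0 \left(\frac{11}{4} + \frac{\left(-1 - 5\right) \left(10 - 6\right)}{4}\right) = 0 \left(\frac{11}{4} + \frac{\left(-6\right) 4}{4}\right) = 0 \left(\frac{11}{4} + \frac{1}{4} \left(-24\right)\right) = 0 \left(\frac{11}{4} - 6\right) = 0 \left(- \frac{13}{4}\right) = 0$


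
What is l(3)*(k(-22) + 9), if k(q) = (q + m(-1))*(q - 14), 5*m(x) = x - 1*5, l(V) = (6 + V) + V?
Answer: 50652/5 ≈ 10130.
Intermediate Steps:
l(V) = 6 + 2*V
m(x) = -1 + x/5 (m(x) = (x - 1*5)/5 = (x - 5)/5 = (-5 + x)/5 = -1 + x/5)
k(q) = (-14 + q)*(-6/5 + q) (k(q) = (q + (-1 + (⅕)*(-1)))*(q - 14) = (q + (-1 - ⅕))*(-14 + q) = (q - 6/5)*(-14 + q) = (-6/5 + q)*(-14 + q) = (-14 + q)*(-6/5 + q))
l(3)*(k(-22) + 9) = (6 + 2*3)*((84/5 + (-22)² - 76/5*(-22)) + 9) = (6 + 6)*((84/5 + 484 + 1672/5) + 9) = 12*(4176/5 + 9) = 12*(4221/5) = 50652/5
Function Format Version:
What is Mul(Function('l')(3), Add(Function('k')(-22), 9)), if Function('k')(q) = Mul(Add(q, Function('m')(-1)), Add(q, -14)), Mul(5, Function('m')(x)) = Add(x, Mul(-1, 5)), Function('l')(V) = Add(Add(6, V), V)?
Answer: Rational(50652, 5) ≈ 10130.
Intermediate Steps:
Function('l')(V) = Add(6, Mul(2, V))
Function('m')(x) = Add(-1, Mul(Rational(1, 5), x)) (Function('m')(x) = Mul(Rational(1, 5), Add(x, Mul(-1, 5))) = Mul(Rational(1, 5), Add(x, -5)) = Mul(Rational(1, 5), Add(-5, x)) = Add(-1, Mul(Rational(1, 5), x)))
Function('k')(q) = Mul(Add(-14, q), Add(Rational(-6, 5), q)) (Function('k')(q) = Mul(Add(q, Add(-1, Mul(Rational(1, 5), -1))), Add(q, -14)) = Mul(Add(q, Add(-1, Rational(-1, 5))), Add(-14, q)) = Mul(Add(q, Rational(-6, 5)), Add(-14, q)) = Mul(Add(Rational(-6, 5), q), Add(-14, q)) = Mul(Add(-14, q), Add(Rational(-6, 5), q)))
Mul(Function('l')(3), Add(Function('k')(-22), 9)) = Mul(Add(6, Mul(2, 3)), Add(Add(Rational(84, 5), Pow(-22, 2), Mul(Rational(-76, 5), -22)), 9)) = Mul(Add(6, 6), Add(Add(Rational(84, 5), 484, Rational(1672, 5)), 9)) = Mul(12, Add(Rational(4176, 5), 9)) = Mul(12, Rational(4221, 5)) = Rational(50652, 5)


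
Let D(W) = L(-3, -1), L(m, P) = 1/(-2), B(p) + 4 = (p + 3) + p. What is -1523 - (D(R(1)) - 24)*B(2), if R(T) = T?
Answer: -2899/2 ≈ -1449.5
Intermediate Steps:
B(p) = -1 + 2*p (B(p) = -4 + ((p + 3) + p) = -4 + ((3 + p) + p) = -4 + (3 + 2*p) = -1 + 2*p)
L(m, P) = -½
D(W) = -½
-1523 - (D(R(1)) - 24)*B(2) = -1523 - (-½ - 24)*(-1 + 2*2) = -1523 - (-49)*(-1 + 4)/2 = -1523 - (-49)*3/2 = -1523 - 1*(-147/2) = -1523 + 147/2 = -2899/2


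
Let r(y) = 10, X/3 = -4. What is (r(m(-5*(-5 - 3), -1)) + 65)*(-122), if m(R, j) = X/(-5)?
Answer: -9150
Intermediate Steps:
X = -12 (X = 3*(-4) = -12)
m(R, j) = 12/5 (m(R, j) = -12/(-5) = -12*(-⅕) = 12/5)
(r(m(-5*(-5 - 3), -1)) + 65)*(-122) = (10 + 65)*(-122) = 75*(-122) = -9150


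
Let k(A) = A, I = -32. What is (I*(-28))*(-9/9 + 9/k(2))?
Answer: 3136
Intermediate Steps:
(I*(-28))*(-9/9 + 9/k(2)) = (-32*(-28))*(-9/9 + 9/2) = 896*(-9*1/9 + 9*(1/2)) = 896*(-1 + 9/2) = 896*(7/2) = 3136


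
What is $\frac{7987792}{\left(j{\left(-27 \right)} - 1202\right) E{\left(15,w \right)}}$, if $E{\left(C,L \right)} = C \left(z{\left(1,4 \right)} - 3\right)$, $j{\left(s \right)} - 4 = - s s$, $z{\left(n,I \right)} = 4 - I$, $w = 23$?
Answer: $\frac{7987792}{86715} \approx 92.115$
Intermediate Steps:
$j{\left(s \right)} = 4 - s^{2}$ ($j{\left(s \right)} = 4 + - s s = 4 - s^{2}$)
$E{\left(C,L \right)} = - 3 C$ ($E{\left(C,L \right)} = C \left(\left(4 - 4\right) - 3\right) = C \left(0 - 3\right) = C \left(-3\right) = - 3 C$)
$\frac{7987792}{\left(j{\left(-27 \right)} - 1202\right) E{\left(15,w \right)}} = \frac{7987792}{\left(\left(4 - \left(-27\right)^{2}\right) - 1202\right) \left(\left(-3\right) 15\right)} = \frac{7987792}{\left(\left(4 - 729\right) - 1202\right) \left(-45\right)} = \frac{7987792}{\left(-725 - 1202\right) \left(-45\right)} = \frac{7987792}{\left(-1927\right) \left(-45\right)} = \frac{7987792}{86715}$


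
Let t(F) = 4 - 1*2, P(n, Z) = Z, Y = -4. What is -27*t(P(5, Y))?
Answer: -54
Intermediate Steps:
t(F) = 2 (t(F) = 4 - 2 = 2)
-27*t(P(5, Y)) = -27*2 = -54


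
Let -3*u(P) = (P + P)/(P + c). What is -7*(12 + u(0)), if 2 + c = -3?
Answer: -84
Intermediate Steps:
c = -5 (c = -2 - 3 = -5)
u(P) = -2*P/(3*(-5 + P)) (u(P) = -(P + P)/(3*(P - 5)) = -2*P/(3*(-5 + P)))
-7*(12 + u(0)) = -7*(12 - 2*0/(-15 + 3*0)) = -7*(12 - 2*0/(-15 + 0)) = -7*(12 - 2*0/(-15)) = -7*(12 - 2*0*(-1/15)) = -7*(12 + 0) = -7*12 = -84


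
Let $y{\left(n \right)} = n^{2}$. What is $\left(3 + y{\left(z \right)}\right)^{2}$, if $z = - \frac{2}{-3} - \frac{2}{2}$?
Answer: $\frac{784}{81} \approx 9.679$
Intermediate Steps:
$z = - \frac{1}{3}$ ($z = \left(-2\right) \left(- \frac{1}{3}\right) - 1 = \frac{2}{3} - 1 = - \frac{1}{3} \approx -0.33333$)
$\left(3 + y{\left(z \right)}\right)^{2} = \left(3 + \left(- \frac{1}{3}\right)^{2}\right)^{2} = \left(3 + \frac{1}{9}\right)^{2} = \left(\frac{28}{9}\right)^{2} = \frac{784}{81}$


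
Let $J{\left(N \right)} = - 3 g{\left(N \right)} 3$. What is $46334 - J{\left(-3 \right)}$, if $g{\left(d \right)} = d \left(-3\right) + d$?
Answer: $46388$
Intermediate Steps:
$g{\left(d \right)} = - 2 d$ ($g{\left(d \right)} = - 3 d + d = - 2 d$)
$J{\left(N \right)} = 18 N$ ($J{\left(N \right)} = - 3 \left(- 2 N\right) 3 = 6 N 3 = 18 N$)
$46334 - J{\left(-3 \right)} = 46334 - 18 \left(-3\right) = 46334 - -54 = 46334 + 54 = 46388$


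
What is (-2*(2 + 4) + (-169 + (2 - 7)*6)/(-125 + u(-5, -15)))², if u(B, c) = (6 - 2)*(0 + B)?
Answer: 2374681/21025 ≈ 112.95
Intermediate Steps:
u(B, c) = 4*B
(-2*(2 + 4) + (-169 + (2 - 7)*6)/(-125 + u(-5, -15)))² = (-2*(2 + 4) + (-169 + (2 - 7)*6)/(-125 + 4*(-5)))² = (-2*6 + (-169 - 5*6)/(-125 - 20))² = (-12 + (-169 - 30)/(-145))² = (-12 - 199*(-1/145))² = (-12 + 199/145)² = (-1541/145)² = 2374681/21025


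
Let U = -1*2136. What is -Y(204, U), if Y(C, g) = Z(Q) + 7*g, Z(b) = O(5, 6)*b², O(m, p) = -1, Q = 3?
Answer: 14961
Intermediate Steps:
Z(b) = -b²
U = -2136
Y(C, g) = -9 + 7*g (Y(C, g) = -1*3² + 7*g = -1*9 + 7*g = -9 + 7*g)
-Y(204, U) = -(-9 + 7*(-2136)) = -(-9 - 14952) = -1*(-14961) = 14961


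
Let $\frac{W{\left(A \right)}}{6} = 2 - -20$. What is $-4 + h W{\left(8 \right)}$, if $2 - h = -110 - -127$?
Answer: $-1984$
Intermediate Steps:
$h = -15$ ($h = 2 - \left(-110 - -127\right) = 2 - \left(-110 + 127\right) = 2 - 17 = -15$)
$W{\left(A \right)} = 132$ ($W{\left(A \right)} = 6 \left(2 - -20\right) = 6 \left(2 + 20\right) = 6 \cdot 22 = 132$)
$-4 + h W{\left(8 \right)} = -4 - 1980 = -1984$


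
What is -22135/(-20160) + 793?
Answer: 3201803/4032 ≈ 794.10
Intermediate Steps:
-22135/(-20160) + 793 = -22135*(-1/20160) + 793 = 4427/4032 + 793 = 3201803/4032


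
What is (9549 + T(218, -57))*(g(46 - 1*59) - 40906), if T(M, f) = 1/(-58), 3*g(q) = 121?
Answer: -67899245077/174 ≈ -3.9023e+8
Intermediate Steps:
g(q) = 121/3 (g(q) = (1/3)*121 = 121/3)
T(M, f) = -1/58
(9549 + T(218, -57))*(g(46 - 1*59) - 40906) = (9549 - 1/58)*(121/3 - 40906) = (553841/58)*(-122597/3) = -67899245077/174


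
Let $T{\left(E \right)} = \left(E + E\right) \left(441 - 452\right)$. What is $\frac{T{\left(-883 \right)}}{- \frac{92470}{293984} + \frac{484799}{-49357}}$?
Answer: $- \frac{20133894940192}{10506227929} \approx -1916.4$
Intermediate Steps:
$T{\left(E \right)} = - 22 E$ ($T{\left(E \right)} = 2 E \left(-11\right) = - 22 E$)
$\frac{T{\left(-883 \right)}}{- \frac{92470}{293984} + \frac{484799}{-49357}} = \frac{\left(-22\right) \left(-883\right)}{- \frac{92470}{293984} + \frac{484799}{-49357}} = \frac{19426}{\left(-92470\right) \frac{1}{293984} + 484799 \left(- \frac{1}{49357}\right)} = \frac{19426}{- \frac{46235}{146992} - \frac{69257}{7051}} = \frac{19426}{- \frac{10506227929}{1036440592}} = 19426 \left(- \frac{1036440592}{10506227929}\right) = - \frac{20133894940192}{10506227929}$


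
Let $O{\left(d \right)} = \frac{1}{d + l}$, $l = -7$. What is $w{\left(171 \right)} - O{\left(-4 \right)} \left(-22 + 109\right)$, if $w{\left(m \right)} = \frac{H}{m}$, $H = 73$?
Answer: $\frac{15680}{1881} \approx 8.336$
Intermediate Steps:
$O{\left(d \right)} = \frac{1}{-7 + d}$ ($O{\left(d \right)} = \frac{1}{d - 7} = \frac{1}{-7 + d}$)
$w{\left(m \right)} = \frac{73}{m}$
$w{\left(171 \right)} - O{\left(-4 \right)} \left(-22 + 109\right) = \frac{73}{171} - \frac{-22 + 109}{-7 - 4} = 73 \cdot \frac{1}{171} - \frac{1}{-11} \cdot 87 = \frac{73}{171} - \left(- \frac{1}{11}\right) 87 = \frac{73}{171} - - \frac{87}{11} = \frac{73}{171} + \frac{87}{11} = \frac{15680}{1881}$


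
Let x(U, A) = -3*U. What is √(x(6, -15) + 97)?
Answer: √79 ≈ 8.8882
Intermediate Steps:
√(x(6, -15) + 97) = √(-3*6 + 97) = √(-18 + 97) = √79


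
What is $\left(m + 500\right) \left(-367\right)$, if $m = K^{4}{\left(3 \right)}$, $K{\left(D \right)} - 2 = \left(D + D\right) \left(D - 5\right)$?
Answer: $-3853500$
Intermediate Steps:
$K{\left(D \right)} = 2 + 2 D \left(-5 + D\right)$ ($K{\left(D \right)} = 2 + \left(D + D\right) \left(D - 5\right) = 2 + 2 D \left(-5 + D\right)$)
$m = 10000$ ($m = \left(2 - 30 + 2 \cdot 3^{2}\right)^{4} = \left(2 - 30 + 2 \cdot 9\right)^{4} = \left(2 - 30 + 18\right)^{4} = \left(-10\right)^{4} = 10000$)
$\left(m + 500\right) \left(-367\right) = \left(10000 + 500\right) \left(-367\right) = 10500 \left(-367\right) = -3853500$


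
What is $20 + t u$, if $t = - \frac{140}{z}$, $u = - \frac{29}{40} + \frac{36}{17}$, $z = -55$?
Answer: $\frac{44029}{1870} \approx 23.545$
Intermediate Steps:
$u = \frac{947}{680}$ ($u = \left(-29\right) \frac{1}{40} + 36 \cdot \frac{1}{17} = - \frac{29}{40} + \frac{36}{17} = \frac{947}{680} \approx 1.3926$)
$t = \frac{28}{11}$ ($t = - \frac{140}{-55} = \left(-140\right) \left(- \frac{1}{55}\right) = \frac{28}{11} \approx 2.5455$)
$20 + t u = 20 + \frac{28}{11} \cdot \frac{947}{680} = 20 + \frac{6629}{1870} = \frac{44029}{1870}$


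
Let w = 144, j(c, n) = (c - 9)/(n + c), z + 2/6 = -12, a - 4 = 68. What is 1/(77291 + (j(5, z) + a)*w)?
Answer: 11/965113 ≈ 1.1398e-5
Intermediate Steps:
a = 72 (a = 4 + 68 = 72)
z = -37/3 (z = -1/3 - 12 = -37/3 ≈ -12.333)
j(c, n) = (-9 + c)/(c + n)
1/(77291 + (j(5, z) + a)*w) = 1/(77291 + ((-9 + 5)/(5 - 37/3) + 72)*144) = 1/(77291 + (-4/(-22/3) + 72)*144) = 1/(77291 + (-3/22*(-4) + 72)*144) = 1/(77291 + (6/11 + 72)*144) = 1/(77291 + (798/11)*144) = 1/(77291 + 114912/11) = 1/(965113/11) = 11/965113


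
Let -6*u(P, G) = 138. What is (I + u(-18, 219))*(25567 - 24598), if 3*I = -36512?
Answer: -11815663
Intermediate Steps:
I = -36512/3 (I = (⅓)*(-36512) = -36512/3 ≈ -12171.)
u(P, G) = -23 (u(P, G) = -⅙*138 = -23)
(I + u(-18, 219))*(25567 - 24598) = (-36512/3 - 23)*(25567 - 24598) = -36581/3*969 = -11815663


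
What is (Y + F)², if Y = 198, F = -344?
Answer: 21316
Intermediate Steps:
(Y + F)² = (198 - 344)² = (-146)² = 21316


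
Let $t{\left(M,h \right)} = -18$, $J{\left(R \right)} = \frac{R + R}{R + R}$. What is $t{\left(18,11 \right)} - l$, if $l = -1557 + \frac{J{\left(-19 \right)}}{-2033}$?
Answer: $\frac{3128788}{2033} \approx 1539.0$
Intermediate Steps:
$J{\left(R \right)} = 1$ ($J{\left(R \right)} = \frac{2 R}{2 R} = 2 R \frac{1}{2 R} = 1$)
$l = - \frac{3165382}{2033}$ ($l = -1557 + 1 \frac{1}{-2033} = -1557 + 1 \left(- \frac{1}{2033}\right) = -1557 - \frac{1}{2033} = - \frac{3165382}{2033} \approx -1557.0$)
$t{\left(18,11 \right)} - l = -18 - - \frac{3165382}{2033} = -18 + \frac{3165382}{2033} = \frac{3128788}{2033}$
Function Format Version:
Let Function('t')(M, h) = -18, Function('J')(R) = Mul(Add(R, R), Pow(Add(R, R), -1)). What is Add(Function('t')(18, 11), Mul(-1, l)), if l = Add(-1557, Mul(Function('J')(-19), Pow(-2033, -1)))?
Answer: Rational(3128788, 2033) ≈ 1539.0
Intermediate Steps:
Function('J')(R) = 1 (Function('J')(R) = Mul(Mul(2, R), Pow(Mul(2, R), -1)) = Mul(Mul(2, R), Mul(Rational(1, 2), Pow(R, -1))) = 1)
l = Rational(-3165382, 2033) (l = Add(-1557, Mul(1, Pow(-2033, -1))) = Add(-1557, Mul(1, Rational(-1, 2033))) = Add(-1557, Rational(-1, 2033)) = Rational(-3165382, 2033) ≈ -1557.0)
Add(Function('t')(18, 11), Mul(-1, l)) = Add(-18, Mul(-1, Rational(-3165382, 2033))) = Add(-18, Rational(3165382, 2033)) = Rational(3128788, 2033)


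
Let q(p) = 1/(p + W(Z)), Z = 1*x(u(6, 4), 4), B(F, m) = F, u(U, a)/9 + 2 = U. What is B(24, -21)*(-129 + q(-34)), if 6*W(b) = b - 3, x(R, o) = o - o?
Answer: -71224/23 ≈ -3096.7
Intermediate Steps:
u(U, a) = -18 + 9*U
x(R, o) = 0
Z = 0 (Z = 1*0 = 0)
W(b) = -½ + b/6 (W(b) = (b - 3)/6 = (-3 + b)/6 = -½ + b/6)
q(p) = 1/(-½ + p) (q(p) = 1/(p + (-½ + (⅙)*0)) = 1/(p + (-½ + 0)) = 1/(p - ½) = 1/(-½ + p))
B(24, -21)*(-129 + q(-34)) = 24*(-129 + 2/(-1 + 2*(-34))) = 24*(-129 + 2/(-1 - 68)) = 24*(-129 + 2/(-69)) = 24*(-129 + 2*(-1/69)) = 24*(-129 - 2/69) = 24*(-8903/69) = -71224/23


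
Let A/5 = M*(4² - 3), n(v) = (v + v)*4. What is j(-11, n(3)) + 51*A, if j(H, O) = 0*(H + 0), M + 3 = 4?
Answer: 3315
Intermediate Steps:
M = 1 (M = -3 + 4 = 1)
n(v) = 8*v (n(v) = (2*v)*4 = 8*v)
A = 65 (A = 5*(1*(4² - 3)) = 5*(1*(16 - 3)) = 5*(1*13) = 5*13 = 65)
j(H, O) = 0 (j(H, O) = 0*H = 0)
j(-11, n(3)) + 51*A = 0 + 51*65 = 0 + 3315 = 3315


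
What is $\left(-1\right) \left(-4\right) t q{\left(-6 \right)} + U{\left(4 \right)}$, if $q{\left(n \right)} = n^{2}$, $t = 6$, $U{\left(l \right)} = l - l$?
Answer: $864$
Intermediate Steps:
$U{\left(l \right)} = 0$
$\left(-1\right) \left(-4\right) t q{\left(-6 \right)} + U{\left(4 \right)} = \left(-1\right) \left(-4\right) 6 \left(-6\right)^{2} + 0 = 4 \cdot 6 \cdot 36 + 0 = 24 \cdot 36 + 0 = 864 + 0 = 864$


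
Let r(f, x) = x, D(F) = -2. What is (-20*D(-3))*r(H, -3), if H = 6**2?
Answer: -120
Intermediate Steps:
H = 36
(-20*D(-3))*r(H, -3) = -20*(-2)*(-3) = 40*(-3) = -120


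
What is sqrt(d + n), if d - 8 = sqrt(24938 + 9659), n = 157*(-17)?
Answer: sqrt(-2661 + sqrt(34597)) ≈ 49.749*I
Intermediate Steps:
n = -2669
d = 8 + sqrt(34597) (d = 8 + sqrt(24938 + 9659) = 8 + sqrt(34597) ≈ 194.00)
sqrt(d + n) = sqrt((8 + sqrt(34597)) - 2669) = sqrt(-2661 + sqrt(34597))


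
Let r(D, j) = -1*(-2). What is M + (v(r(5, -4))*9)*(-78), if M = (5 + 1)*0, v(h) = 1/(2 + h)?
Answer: -351/2 ≈ -175.50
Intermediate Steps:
r(D, j) = 2
M = 0 (M = 6*0 = 0)
M + (v(r(5, -4))*9)*(-78) = 0 + (9/(2 + 2))*(-78) = 0 + (9/4)*(-78) = 0 - 351/2 = -351/2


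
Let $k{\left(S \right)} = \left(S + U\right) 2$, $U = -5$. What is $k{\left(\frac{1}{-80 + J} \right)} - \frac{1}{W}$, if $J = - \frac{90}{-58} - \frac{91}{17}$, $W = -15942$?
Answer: $- \frac{3300977689}{329313894} \approx -10.024$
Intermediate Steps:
$J = - \frac{1874}{493}$ ($J = \left(-90\right) \left(- \frac{1}{58}\right) - \frac{91}{17} = \frac{45}{29} - \frac{91}{17} = - \frac{1874}{493} \approx -3.8012$)
$k{\left(S \right)} = -10 + 2 S$ ($k{\left(S \right)} = \left(S - 5\right) 2 = \left(-5 + S\right) 2 = -10 + 2 S$)
$k{\left(\frac{1}{-80 + J} \right)} - \frac{1}{W} = \left(-10 + \frac{2}{-80 - \frac{1874}{493}}\right) - \frac{1}{-15942} = \left(-10 + \frac{2}{- \frac{41314}{493}}\right) - - \frac{1}{15942} = \left(-10 + 2 \left(- \frac{493}{41314}\right)\right) + \frac{1}{15942} = \left(-10 - \frac{493}{20657}\right) + \frac{1}{15942} = - \frac{207063}{20657} + \frac{1}{15942} = - \frac{3300977689}{329313894}$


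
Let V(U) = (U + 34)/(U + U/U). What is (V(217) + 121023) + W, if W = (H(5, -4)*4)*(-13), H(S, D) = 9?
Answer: 26281241/218 ≈ 1.2056e+5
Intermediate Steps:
V(U) = (34 + U)/(1 + U) (V(U) = (34 + U)/(U + 1) = (34 + U)/(1 + U))
W = -468 (W = (9*4)*(-13) = 36*(-13) = -468)
(V(217) + 121023) + W = ((34 + 217)/(1 + 217) + 121023) - 468 = (251/218 + 121023) - 468 = 26383265/218 - 468 = 26281241/218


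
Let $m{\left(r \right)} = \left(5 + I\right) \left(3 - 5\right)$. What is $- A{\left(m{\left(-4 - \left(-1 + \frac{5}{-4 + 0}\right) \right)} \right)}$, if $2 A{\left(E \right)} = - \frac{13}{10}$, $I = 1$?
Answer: $\frac{13}{20} \approx 0.65$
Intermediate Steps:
$m{\left(r \right)} = -12$ ($m{\left(r \right)} = \left(5 + 1\right) \left(3 - 5\right) = 6 \left(-2\right) = -12$)
$A{\left(E \right)} = - \frac{13}{20}$ ($A{\left(E \right)} = \frac{\left(-13\right) \frac{1}{10}}{2} = \frac{1}{2} \left(- \frac{13}{10}\right) = - \frac{13}{20}$)
$- A{\left(m{\left(-4 - \left(-1 + \frac{5}{-4 + 0}\right) \right)} \right)} = \left(-1\right) \left(- \frac{13}{20}\right) = \frac{13}{20}$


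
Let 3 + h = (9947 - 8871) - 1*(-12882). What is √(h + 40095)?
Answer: 5*√2162 ≈ 232.49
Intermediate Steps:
h = 13955 (h = -3 + ((9947 - 8871) - 1*(-12882)) = -3 + (1076 + 12882) = -3 + 13958 = 13955)
√(h + 40095) = √(13955 + 40095) = √54050 = 5*√2162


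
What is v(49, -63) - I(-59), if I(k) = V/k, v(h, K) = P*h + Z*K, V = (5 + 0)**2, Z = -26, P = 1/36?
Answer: 3482903/2124 ≈ 1639.8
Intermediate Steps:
P = 1/36 ≈ 0.027778
V = 25 (V = 5**2 = 25)
v(h, K) = -26*K + h/36 (v(h, K) = h/36 - 26*K = -26*K + h/36)
I(k) = 25/k
v(49, -63) - I(-59) = (-26*(-63) + (1/36)*49) - 25/(-59) = (1638 + 49/36) - 25*(-1)/59 = 59017/36 - 1*(-25/59) = 59017/36 + 25/59 = 3482903/2124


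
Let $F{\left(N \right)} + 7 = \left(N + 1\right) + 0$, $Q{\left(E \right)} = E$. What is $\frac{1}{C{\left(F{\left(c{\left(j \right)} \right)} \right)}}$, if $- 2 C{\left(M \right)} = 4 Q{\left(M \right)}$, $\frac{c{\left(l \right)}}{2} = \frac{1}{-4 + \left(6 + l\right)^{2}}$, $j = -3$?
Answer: $\frac{5}{56} \approx 0.089286$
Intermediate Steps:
$c{\left(l \right)} = \frac{2}{-4 + \left(6 + l\right)^{2}}$
$F{\left(N \right)} = -6 + N$ ($F{\left(N \right)} = -7 + \left(\left(N + 1\right) + 0\right) = -7 + \left(\left(1 + N\right) + 0\right) = -7 + \left(1 + N\right) = -6 + N$)
$C{\left(M \right)} = - 2 M$ ($C{\left(M \right)} = - \frac{4 M}{2} = - 2 M$)
$\frac{1}{C{\left(F{\left(c{\left(j \right)} \right)} \right)}} = \frac{1}{\left(-2\right) \left(-6 + \frac{2}{-4 + \left(6 - 3\right)^{2}}\right)} = \frac{1}{\left(-2\right) \left(-6 + \frac{2}{-4 + 3^{2}}\right)} = \frac{1}{\left(-2\right) \left(-6 + \frac{2}{-4 + 9}\right)} = \frac{1}{\left(-2\right) \left(-6 + \frac{2}{5}\right)} = \frac{1}{\left(-2\right) \left(- \frac{28}{5}\right)} = \frac{1}{\frac{56}{5}} = \frac{5}{56}$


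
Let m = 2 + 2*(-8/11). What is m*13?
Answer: 78/11 ≈ 7.0909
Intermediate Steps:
m = 6/11 (m = 2 + 2*(-8*1/11) = 2 + 2*(-8/11) = 2 - 16/11 = 6/11 ≈ 0.54545)
m*13 = (6/11)*13 = 78/11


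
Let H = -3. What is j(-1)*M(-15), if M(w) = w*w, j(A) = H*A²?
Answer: -675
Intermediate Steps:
j(A) = -3*A²
M(w) = w²
j(-1)*M(-15) = -3*(-1)²*(-15)² = -3*1*225 = -3*225 = -675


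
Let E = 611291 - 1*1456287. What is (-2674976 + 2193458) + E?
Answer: -1326514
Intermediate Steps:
E = -844996 (E = 611291 - 1456287 = -844996)
(-2674976 + 2193458) + E = (-2674976 + 2193458) - 844996 = -481518 - 844996 = -1326514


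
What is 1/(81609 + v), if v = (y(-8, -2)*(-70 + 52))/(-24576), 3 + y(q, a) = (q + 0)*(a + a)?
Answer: 4096/334270551 ≈ 1.2254e-5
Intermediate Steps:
y(q, a) = -3 + 2*a*q (y(q, a) = -3 + (q + 0)*(a + a) = -3 + q*(2*a) = -3 + 2*a*q)
v = 87/4096 (v = ((-3 + 2*(-2)*(-8))*(-70 + 52))/(-24576) = ((-3 + 32)*(-18))*(-1/24576) = (29*(-18))*(-1/24576) = -522*(-1/24576) = 87/4096 ≈ 0.021240)
1/(81609 + v) = 1/(81609 + 87/4096) = 1/(334270551/4096) = 4096/334270551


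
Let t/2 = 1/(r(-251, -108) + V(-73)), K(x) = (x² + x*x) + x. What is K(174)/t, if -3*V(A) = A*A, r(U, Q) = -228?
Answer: -60857573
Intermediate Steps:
K(x) = x + 2*x² (K(x) = (x² + x²) + x = 2*x² + x = x + 2*x²)
V(A) = -A²/3 (V(A) = -A*A/3 = -A²/3)
t = -6/6013 (t = 2/(-228 - ⅓*(-73)²) = 2/(-228 - ⅓*5329) = 2/(-228 - 5329/3) = 2/(-6013/3) = 2*(-3/6013) = -6/6013 ≈ -0.00099784)
K(174)/t = (174*(1 + 2*174))/(-6/6013) = (174*(1 + 348))*(-6013/6) = (174*349)*(-6013/6) = 60726*(-6013/6) = -60857573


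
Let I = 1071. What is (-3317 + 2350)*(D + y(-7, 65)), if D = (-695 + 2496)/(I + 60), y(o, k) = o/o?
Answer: -2835244/1131 ≈ -2506.8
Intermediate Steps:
y(o, k) = 1
D = 1801/1131 (D = (-695 + 2496)/(1071 + 60) = 1801/1131 ≈ 1.5924)
(-3317 + 2350)*(D + y(-7, 65)) = (-3317 + 2350)*(1801/1131 + 1) = -967*2932/1131 = -2835244/1131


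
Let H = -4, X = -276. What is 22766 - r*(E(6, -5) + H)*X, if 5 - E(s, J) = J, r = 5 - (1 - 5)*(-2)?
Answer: 17798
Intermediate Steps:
r = -3 (r = 5 - (-4)*(-2) = 5 - 1*8 = 5 - 8 = -3)
E(s, J) = 5 - J
22766 - r*(E(6, -5) + H)*X = 22766 - (-3*((5 - 1*(-5)) - 4))*(-276) = 22766 - (-3*((5 + 5) - 4))*(-276) = 22766 - (-3*(10 - 4))*(-276) = 22766 - (-3*6)*(-276) = 22766 - (-18)*(-276) = 22766 - 1*4968 = 22766 - 4968 = 17798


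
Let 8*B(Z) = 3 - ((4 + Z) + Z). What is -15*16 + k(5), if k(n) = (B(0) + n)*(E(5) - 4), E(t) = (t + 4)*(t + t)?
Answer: 717/4 ≈ 179.25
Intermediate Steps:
E(t) = 2*t*(4 + t) (E(t) = (4 + t)*(2*t) = 2*t*(4 + t))
B(Z) = -1/8 - Z/4 (B(Z) = (3 - ((4 + Z) + Z))/8 = (3 - (4 + 2*Z))/8 = (3 + (-4 - 2*Z))/8 = (-1 - 2*Z)/8 = -1/8 - Z/4)
k(n) = -43/4 + 86*n (k(n) = ((-1/8 - 1/4*0) + n)*(2*5*(4 + 5) - 4) = ((-1/8 + 0) + n)*(2*5*9 - 4) = (-1/8 + n)*(90 - 4) = (-1/8 + n)*86 = -43/4 + 86*n)
-15*16 + k(5) = -15*16 + (-43/4 + 86*5) = -240 + (-43/4 + 430) = -240 + 1677/4 = 717/4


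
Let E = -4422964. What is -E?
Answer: 4422964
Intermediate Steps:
-E = -1*(-4422964) = 4422964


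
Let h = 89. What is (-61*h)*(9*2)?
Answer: -97722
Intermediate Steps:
(-61*h)*(9*2) = (-61*89)*(9*2) = -5429*18 = -97722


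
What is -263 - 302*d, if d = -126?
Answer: 37789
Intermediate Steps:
-263 - 302*d = -263 - 302*(-126) = -263 + 38052 = 37789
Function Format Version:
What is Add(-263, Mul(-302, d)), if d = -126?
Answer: 37789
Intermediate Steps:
Add(-263, Mul(-302, d)) = Add(-263, Mul(-302, -126)) = Add(-263, 38052) = 37789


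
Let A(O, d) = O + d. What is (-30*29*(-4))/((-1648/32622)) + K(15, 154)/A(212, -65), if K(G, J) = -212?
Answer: -1043028731/15141 ≈ -68888.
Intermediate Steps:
(-30*29*(-4))/((-1648/32622)) + K(15, 154)/A(212, -65) = (-30*29*(-4))/((-1648/32622)) - 212/(212 - 65) = (-870*(-4))/((-1648*1/32622)) - 212/147 = 3480/(-824/16311) - 212*1/147 = 3480*(-16311/824) - 212/147 = -7095285/103 - 212/147 = -1043028731/15141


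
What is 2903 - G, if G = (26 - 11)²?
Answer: 2678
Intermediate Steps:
G = 225 (G = 15² = 225)
2903 - G = 2903 - 1*225 = 2903 - 225 = 2678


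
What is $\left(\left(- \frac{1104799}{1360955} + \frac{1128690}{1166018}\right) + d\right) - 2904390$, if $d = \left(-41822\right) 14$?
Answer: $- \frac{2769056001706774026}{793449013595} \approx -3.4899 \cdot 10^{6}$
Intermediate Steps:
$d = -585508$
$\left(\left(- \frac{1104799}{1360955} + \frac{1128690}{1166018}\right) + d\right) - 2904390 = \left(\left(- \frac{1104799}{1360955} + \frac{1128690}{1166018}\right) - 585508\right) - 2904390 = \left(\left(\left(-1104799\right) \frac{1}{1360955} + 1128690 \cdot \frac{1}{1166018}\right) - 585508\right) - 2904390 = \left(\left(- \frac{1104799}{1360955} + \frac{564345}{583009}\right) - 585508\right) - 2904390 = \left(\frac{123940389284}{793449013595} - 585508\right) - 2904390 = - \frac{464570621111591976}{793449013595} - 2904390 = - \frac{2769056001706774026}{793449013595}$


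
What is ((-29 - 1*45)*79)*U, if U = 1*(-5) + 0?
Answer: 29230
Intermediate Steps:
U = -5 (U = -5 + 0 = -5)
((-29 - 1*45)*79)*U = ((-29 - 1*45)*79)*(-5) = ((-29 - 45)*79)*(-5) = -74*79*(-5) = -5846*(-5) = 29230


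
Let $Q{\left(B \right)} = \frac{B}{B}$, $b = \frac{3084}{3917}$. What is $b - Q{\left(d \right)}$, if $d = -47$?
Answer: $- \frac{833}{3917} \approx -0.21266$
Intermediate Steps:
$b = \frac{3084}{3917}$ ($b = 3084 \cdot \frac{1}{3917} = \frac{3084}{3917} \approx 0.78734$)
$Q{\left(B \right)} = 1$
$b - Q{\left(d \right)} = \frac{3084}{3917} - 1 = - \frac{833}{3917}$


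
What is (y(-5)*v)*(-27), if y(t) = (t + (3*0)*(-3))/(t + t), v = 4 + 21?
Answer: -675/2 ≈ -337.50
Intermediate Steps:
v = 25
y(t) = 1/2 (y(t) = (t + 0*(-3))/((2*t)) = (t + 0)*(1/(2*t)) = t*(1/(2*t)) = 1/2)
(y(-5)*v)*(-27) = ((1/2)*25)*(-27) = (25/2)*(-27) = -675/2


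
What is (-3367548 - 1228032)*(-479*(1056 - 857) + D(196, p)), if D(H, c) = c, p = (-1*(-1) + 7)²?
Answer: 437761164060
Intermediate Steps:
p = 64 (p = (1 + 7)² = 8² = 64)
(-3367548 - 1228032)*(-479*(1056 - 857) + D(196, p)) = (-3367548 - 1228032)*(-479*(1056 - 857) + 64) = -4595580*(-479*199 + 64) = -4595580*(-95321 + 64) = -4595580*(-95257) = 437761164060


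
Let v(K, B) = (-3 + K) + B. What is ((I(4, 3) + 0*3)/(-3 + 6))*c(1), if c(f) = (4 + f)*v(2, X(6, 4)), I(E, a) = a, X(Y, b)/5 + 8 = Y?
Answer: -55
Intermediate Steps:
X(Y, b) = -40 + 5*Y
v(K, B) = -3 + B + K
c(f) = -44 - 11*f (c(f) = (4 + f)*(-3 + (-40 + 5*6) + 2) = (4 + f)*(-3 + (-40 + 30) + 2) = (4 + f)*(-3 - 10 + 2) = (4 + f)*(-11) = -44 - 11*f)
((I(4, 3) + 0*3)/(-3 + 6))*c(1) = ((3 + 0*3)/(-3 + 6))*(-44 - 11*1) = ((3 + 0)/3)*(-44 - 11) = (3*(1/3))*(-55) = 1*(-55) = -55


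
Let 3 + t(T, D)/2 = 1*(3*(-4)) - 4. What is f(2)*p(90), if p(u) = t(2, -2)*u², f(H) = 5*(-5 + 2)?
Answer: 4617000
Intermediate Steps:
f(H) = -15 (f(H) = 5*(-3) = -15)
t(T, D) = -38 (t(T, D) = -6 + 2*(1*(3*(-4)) - 4) = -6 + 2*(1*(-12) - 4) = -6 + 2*(-12 - 4) = -6 + 2*(-16) = -6 - 32 = -38)
p(u) = -38*u²
f(2)*p(90) = -(-570)*90² = -(-570)*8100 = -15*(-307800) = 4617000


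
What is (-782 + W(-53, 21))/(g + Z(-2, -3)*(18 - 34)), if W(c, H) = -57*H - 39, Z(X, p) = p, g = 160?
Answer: -1009/104 ≈ -9.7019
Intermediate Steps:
W(c, H) = -39 - 57*H
(-782 + W(-53, 21))/(g + Z(-2, -3)*(18 - 34)) = (-782 + (-39 - 57*21))/(160 - 3*(18 - 34)) = (-782 + (-39 - 1197))/(160 - 3*(-16)) = (-782 - 1236)/(160 + 48) = -2018/208 = -2018*1/208 = -1009/104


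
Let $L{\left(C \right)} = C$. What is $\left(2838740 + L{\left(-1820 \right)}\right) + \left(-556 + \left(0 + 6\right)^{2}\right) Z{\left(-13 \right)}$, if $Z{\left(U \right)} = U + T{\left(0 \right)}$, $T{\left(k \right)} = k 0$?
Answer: $2843680$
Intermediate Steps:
$T{\left(k \right)} = 0$
$Z{\left(U \right)} = U$ ($Z{\left(U \right)} = U + 0 = U$)
$\left(2838740 + L{\left(-1820 \right)}\right) + \left(-556 + \left(0 + 6\right)^{2}\right) Z{\left(-13 \right)} = \left(2838740 - 1820\right) + \left(-556 + \left(0 + 6\right)^{2}\right) \left(-13\right) = 2836920 + \left(-556 + 6^{2}\right) \left(-13\right) = 2836920 + \left(-556 + 36\right) \left(-13\right) = 2836920 - -6760 = 2836920 + 6760 = 2843680$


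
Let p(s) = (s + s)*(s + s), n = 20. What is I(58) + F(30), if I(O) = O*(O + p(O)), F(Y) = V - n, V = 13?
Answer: 783805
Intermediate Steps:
F(Y) = -7 (F(Y) = 13 - 1*20 = 13 - 20 = -7)
p(s) = 4*s**2 (p(s) = (2*s)*(2*s) = 4*s**2)
I(O) = O*(O + 4*O**2)
I(58) + F(30) = 58**2*(1 + 4*58) - 7 = 3364*(1 + 232) - 7 = 3364*233 - 7 = 783812 - 7 = 783805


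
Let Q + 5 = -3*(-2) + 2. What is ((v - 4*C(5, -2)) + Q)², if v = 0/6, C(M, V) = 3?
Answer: 81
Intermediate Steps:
v = 0 (v = 0*(⅙) = 0)
Q = 3 (Q = -5 + (-3*(-2) + 2) = -5 + (6 + 2) = -5 + 8 = 3)
((v - 4*C(5, -2)) + Q)² = ((0 - 4*3) + 3)² = ((0 - 12) + 3)² = (-12 + 3)² = (-9)² = 81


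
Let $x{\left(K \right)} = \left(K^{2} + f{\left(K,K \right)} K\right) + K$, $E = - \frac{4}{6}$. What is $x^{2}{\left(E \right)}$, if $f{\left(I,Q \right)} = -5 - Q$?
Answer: $\frac{64}{9} \approx 7.1111$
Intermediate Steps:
$E = - \frac{2}{3}$ ($E = \left(-4\right) \frac{1}{6} = - \frac{2}{3} \approx -0.66667$)
$x{\left(K \right)} = K + K^{2} + K \left(-5 - K\right)$ ($x{\left(K \right)} = \left(K^{2} + \left(-5 - K\right) K\right) + K = \left(K^{2} + K \left(-5 - K\right)\right) + K = K + K^{2} + K \left(-5 - K\right)$)
$x^{2}{\left(E \right)} = \left(\left(-4\right) \left(- \frac{2}{3}\right)\right)^{2} = \left(\frac{8}{3}\right)^{2} = \frac{64}{9}$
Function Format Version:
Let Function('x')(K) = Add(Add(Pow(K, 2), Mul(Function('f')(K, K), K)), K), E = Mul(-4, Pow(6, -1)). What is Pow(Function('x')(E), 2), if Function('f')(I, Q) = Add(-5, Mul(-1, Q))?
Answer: Rational(64, 9) ≈ 7.1111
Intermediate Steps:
E = Rational(-2, 3) (E = Mul(-4, Rational(1, 6)) = Rational(-2, 3) ≈ -0.66667)
Function('x')(K) = Add(K, Pow(K, 2), Mul(K, Add(-5, Mul(-1, K)))) (Function('x')(K) = Add(Add(Pow(K, 2), Mul(Add(-5, Mul(-1, K)), K)), K) = Add(Add(Pow(K, 2), Mul(K, Add(-5, Mul(-1, K)))), K) = Add(K, Pow(K, 2), Mul(K, Add(-5, Mul(-1, K)))))
Pow(Function('x')(E), 2) = Pow(Mul(-4, Rational(-2, 3)), 2) = Pow(Rational(8, 3), 2) = Rational(64, 9)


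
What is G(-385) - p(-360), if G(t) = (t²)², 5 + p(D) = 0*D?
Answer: 21970650630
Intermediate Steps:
p(D) = -5 (p(D) = -5 + 0*D = -5 + 0 = -5)
G(t) = t⁴
G(-385) - p(-360) = (-385)⁴ - 1*(-5) = 21970650625 + 5 = 21970650630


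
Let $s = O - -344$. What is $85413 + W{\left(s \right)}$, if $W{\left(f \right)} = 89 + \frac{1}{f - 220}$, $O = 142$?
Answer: $\frac{22743533}{266} \approx 85502.0$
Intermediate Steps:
$s = 486$ ($s = 142 - -344 = 142 + 344 = 486$)
$W{\left(f \right)} = 89 + \frac{1}{-220 + f}$
$85413 + W{\left(s \right)} = 85413 + \frac{-19579 + 89 \cdot 486}{-220 + 486} = 85413 + \frac{-19579 + 43254}{266} = 85413 + \frac{1}{266} \cdot 23675 = 85413 + \frac{23675}{266} = \frac{22743533}{266}$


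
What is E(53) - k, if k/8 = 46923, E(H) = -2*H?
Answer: -375490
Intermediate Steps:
k = 375384 (k = 8*46923 = 375384)
E(53) - k = -2*53 - 1*375384 = -106 - 375384 = -375490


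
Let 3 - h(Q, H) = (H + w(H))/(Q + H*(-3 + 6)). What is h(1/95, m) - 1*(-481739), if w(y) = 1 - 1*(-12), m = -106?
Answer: 14552935243/30209 ≈ 4.8174e+5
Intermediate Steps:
w(y) = 13 (w(y) = 1 + 12 = 13)
h(Q, H) = 3 - (13 + H)/(Q + 3*H) (h(Q, H) = 3 - (H + 13)/(Q + H*(-3 + 6)) = 3 - (13 + H)/(Q + H*3) = 3 - (13 + H)/(Q + 3*H))
h(1/95, m) - 1*(-481739) = (-13 + 3/95 + 8*(-106))/(1/95 + 3*(-106)) - 1*(-481739) = (-13 + 3*(1/95) - 848)/(1/95 - 318) + 481739 = (-13 + 3/95 - 848)/(-30209/95) + 481739 = -95/30209*(-81792/95) + 481739 = 81792/30209 + 481739 = 14552935243/30209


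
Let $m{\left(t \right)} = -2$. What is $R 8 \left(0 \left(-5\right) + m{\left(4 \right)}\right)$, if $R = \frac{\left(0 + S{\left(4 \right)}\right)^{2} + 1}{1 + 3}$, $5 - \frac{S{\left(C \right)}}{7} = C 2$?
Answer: $-1768$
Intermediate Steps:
$S{\left(C \right)} = 35 - 14 C$ ($S{\left(C \right)} = 35 - 7 C 2 = 35 - 7 \cdot 2 C = 35 - 14 C$)
$R = \frac{221}{2}$ ($R = \frac{\left(0 + \left(35 - 56\right)\right)^{2} + 1}{1 + 3} = \frac{\left(0 + \left(35 - 56\right)\right)^{2} + 1}{4} = \left(\left(0 - 21\right)^{2} + 1\right) \frac{1}{4} = \left(\left(-21\right)^{2} + 1\right) \frac{1}{4} = \left(441 + 1\right) \frac{1}{4} = 442 \cdot \frac{1}{4} = \frac{221}{2} \approx 110.5$)
$R 8 \left(0 \left(-5\right) + m{\left(4 \right)}\right) = \frac{221 \cdot 8 \left(0 \left(-5\right) - 2\right)}{2} = \frac{221 \cdot 8 \left(0 - 2\right)}{2} = \frac{221 \cdot 8 \left(-2\right)}{2} = \frac{221}{2} \left(-16\right) = -1768$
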